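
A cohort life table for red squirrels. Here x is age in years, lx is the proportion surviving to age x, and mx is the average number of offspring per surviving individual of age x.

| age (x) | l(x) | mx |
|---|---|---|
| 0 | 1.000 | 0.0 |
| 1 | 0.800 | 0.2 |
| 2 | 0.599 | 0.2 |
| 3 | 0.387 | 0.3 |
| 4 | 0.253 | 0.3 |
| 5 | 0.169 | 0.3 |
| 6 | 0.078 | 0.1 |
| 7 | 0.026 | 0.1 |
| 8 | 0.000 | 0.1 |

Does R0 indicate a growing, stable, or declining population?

R0 = Σ lx·mx = 0 + 0.16 + 0.1198 + 0.1161 + 0.0759 + 0.0507 + 0.0078 + 0.0026 + 0 = 0.5329
R0 < 1, so the population is declining.

declining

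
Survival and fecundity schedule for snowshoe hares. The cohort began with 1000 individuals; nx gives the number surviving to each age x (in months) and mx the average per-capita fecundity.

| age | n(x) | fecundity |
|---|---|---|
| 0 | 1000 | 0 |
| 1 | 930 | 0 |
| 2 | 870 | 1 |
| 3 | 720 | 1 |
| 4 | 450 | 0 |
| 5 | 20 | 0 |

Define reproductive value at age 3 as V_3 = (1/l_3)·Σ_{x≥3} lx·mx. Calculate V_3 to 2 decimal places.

1.00

lx = nx/n0 = nx/1000: 1, 0.93, 0.87, 0.72, 0.45, 0.02
lx·mx for x ≥ 3: 0.72, 0, 0 → sum = 0.72
V_3 = 0.72 / l_3 = 0.72 / 0.72 = 1 → 1.00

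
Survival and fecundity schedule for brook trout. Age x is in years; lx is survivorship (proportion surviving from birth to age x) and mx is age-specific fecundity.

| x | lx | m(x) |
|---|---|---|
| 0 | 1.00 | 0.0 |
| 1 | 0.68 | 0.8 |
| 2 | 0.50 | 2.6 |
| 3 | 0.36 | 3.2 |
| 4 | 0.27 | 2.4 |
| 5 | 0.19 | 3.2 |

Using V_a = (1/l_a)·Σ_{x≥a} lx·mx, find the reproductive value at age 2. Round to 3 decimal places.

lx·mx for x ≥ 2: 1.3, 1.152, 0.648, 0.608 → sum = 3.708
V_2 = 3.708 / l_2 = 3.708 / 0.5 = 7.416 → 7.416

7.416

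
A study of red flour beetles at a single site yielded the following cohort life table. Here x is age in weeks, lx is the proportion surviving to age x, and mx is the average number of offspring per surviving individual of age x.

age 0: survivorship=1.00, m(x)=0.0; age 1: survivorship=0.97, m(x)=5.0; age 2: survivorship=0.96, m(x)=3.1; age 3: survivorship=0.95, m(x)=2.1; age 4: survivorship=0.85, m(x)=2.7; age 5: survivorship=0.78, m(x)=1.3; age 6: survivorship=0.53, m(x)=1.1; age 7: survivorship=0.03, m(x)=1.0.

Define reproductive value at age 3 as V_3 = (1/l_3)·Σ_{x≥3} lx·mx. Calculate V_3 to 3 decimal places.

lx·mx for x ≥ 3: 1.995, 2.295, 1.014, 0.583, 0.03 → sum = 5.917
V_3 = 5.917 / l_3 = 5.917 / 0.95 = 6.228421… → 6.228

6.228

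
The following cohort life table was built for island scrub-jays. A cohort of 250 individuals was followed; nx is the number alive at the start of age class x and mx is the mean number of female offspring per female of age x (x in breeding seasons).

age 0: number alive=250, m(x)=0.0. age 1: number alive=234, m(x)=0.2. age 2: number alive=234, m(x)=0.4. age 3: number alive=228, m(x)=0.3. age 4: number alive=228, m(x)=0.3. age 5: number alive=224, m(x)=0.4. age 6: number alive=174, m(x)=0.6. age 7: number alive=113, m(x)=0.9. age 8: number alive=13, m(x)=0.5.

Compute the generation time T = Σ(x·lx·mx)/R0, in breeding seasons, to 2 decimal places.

lx = nx/n0 = nx/250: 1, 0.936, 0.936, 0.912, 0.912, 0.896, 0.696, 0.452, 0.052
lx·mx: 0, 0.1872, 0.3744, 0.2736, 0.2736, 0.3584, 0.4176, 0.4068, 0.026 → R0 = 2.3176
x·lx·mx: 0, 0.1872, 0.7488, 0.8208, 1.0944, 1.792, 2.5056, 2.8476, 0.208 → Σ = 10.2044
T = 10.2044 / 2.3176 = 4.403003… → 4.40

4.40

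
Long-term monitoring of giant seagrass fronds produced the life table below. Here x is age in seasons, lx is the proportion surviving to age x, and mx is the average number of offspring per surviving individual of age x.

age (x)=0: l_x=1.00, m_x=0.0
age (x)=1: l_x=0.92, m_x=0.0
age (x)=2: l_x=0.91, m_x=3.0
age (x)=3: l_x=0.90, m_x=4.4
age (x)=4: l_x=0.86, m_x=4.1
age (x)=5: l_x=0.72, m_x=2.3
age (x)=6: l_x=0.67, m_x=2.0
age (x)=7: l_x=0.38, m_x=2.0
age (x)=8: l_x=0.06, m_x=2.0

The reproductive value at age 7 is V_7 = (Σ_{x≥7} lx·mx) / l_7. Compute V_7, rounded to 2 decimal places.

2.32

lx·mx for x ≥ 7: 0.76, 0.12 → sum = 0.88
V_7 = 0.88 / l_7 = 0.88 / 0.38 = 2.315789… → 2.32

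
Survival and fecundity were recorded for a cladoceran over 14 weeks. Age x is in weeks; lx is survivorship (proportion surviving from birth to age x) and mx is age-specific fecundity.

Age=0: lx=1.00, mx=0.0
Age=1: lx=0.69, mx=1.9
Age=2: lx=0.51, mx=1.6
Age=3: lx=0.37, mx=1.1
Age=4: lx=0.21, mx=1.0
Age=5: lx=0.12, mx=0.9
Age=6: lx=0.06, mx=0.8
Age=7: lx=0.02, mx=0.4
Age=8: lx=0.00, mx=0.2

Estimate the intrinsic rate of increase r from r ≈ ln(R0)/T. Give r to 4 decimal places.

0.5272

R0 = Σ lx·mx = 0 + 1.311 + 0.816 + 0.407 + 0.21 + 0.108 + 0.048 + 0.008 + 0 = 2.908
Σ x·lx·mx = 5.888; T = 5.888/2.908 = 2.02476…
r ≈ ln(R0)/T = ln(2.908)/2.02476… = 0.527206… → 0.5272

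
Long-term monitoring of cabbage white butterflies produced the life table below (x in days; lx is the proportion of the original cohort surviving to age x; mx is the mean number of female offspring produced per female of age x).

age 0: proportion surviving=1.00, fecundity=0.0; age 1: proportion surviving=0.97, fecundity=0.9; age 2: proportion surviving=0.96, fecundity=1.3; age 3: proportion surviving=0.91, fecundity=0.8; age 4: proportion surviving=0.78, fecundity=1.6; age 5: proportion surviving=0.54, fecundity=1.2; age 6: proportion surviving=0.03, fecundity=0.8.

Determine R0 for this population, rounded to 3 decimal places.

lx·mx by age: 0, 0.873, 1.248, 0.728, 1.248, 0.648, 0.024
R0 = Σ lx·mx = 4.769 → 4.769

4.769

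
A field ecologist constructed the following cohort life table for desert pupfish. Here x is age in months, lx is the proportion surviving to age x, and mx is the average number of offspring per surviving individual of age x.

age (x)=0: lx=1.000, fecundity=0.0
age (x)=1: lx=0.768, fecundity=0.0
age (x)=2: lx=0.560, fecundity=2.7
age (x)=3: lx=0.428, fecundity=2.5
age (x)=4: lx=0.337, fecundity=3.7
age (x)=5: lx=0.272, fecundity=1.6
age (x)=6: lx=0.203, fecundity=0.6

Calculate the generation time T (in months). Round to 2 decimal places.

3.22

lx·mx: 0, 0, 1.512, 1.07, 1.2469, 0.4352, 0.1218 → R0 = 4.3859
x·lx·mx: 0, 0, 3.024, 3.21, 4.9876, 2.176, 0.7308 → Σ = 14.1284
T = 14.1284 / 4.3859 = 3.221323… → 3.22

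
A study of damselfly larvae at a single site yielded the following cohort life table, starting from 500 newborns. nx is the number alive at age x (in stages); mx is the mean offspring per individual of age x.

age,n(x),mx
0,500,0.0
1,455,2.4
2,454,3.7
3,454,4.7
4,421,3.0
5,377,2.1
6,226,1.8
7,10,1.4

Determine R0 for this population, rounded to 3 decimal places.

14.762

lx = nx/n0 = nx/500: 1, 0.91, 0.908, 0.908, 0.842, 0.754, 0.452, 0.02
lx·mx by age: 0, 2.184, 3.3596, 4.2676, 2.526, 1.5834, 0.8136, 0.028
R0 = Σ lx·mx = 14.7622 → 14.762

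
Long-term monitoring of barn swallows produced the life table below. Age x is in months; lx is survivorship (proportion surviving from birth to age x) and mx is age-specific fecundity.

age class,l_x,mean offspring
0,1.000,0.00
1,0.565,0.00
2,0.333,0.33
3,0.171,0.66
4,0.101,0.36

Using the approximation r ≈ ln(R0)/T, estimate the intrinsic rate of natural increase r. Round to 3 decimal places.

R0 = Σ lx·mx = 0 + 0 + 0.10989 + 0.11286 + 0.03636 = 0.25911
Σ x·lx·mx = 0.7038; T = 0.7038/0.25911 = 2.71622…
r ≈ ln(R0)/T = ln(0.25911)/2.71622… = -0.4972… → -0.497

-0.497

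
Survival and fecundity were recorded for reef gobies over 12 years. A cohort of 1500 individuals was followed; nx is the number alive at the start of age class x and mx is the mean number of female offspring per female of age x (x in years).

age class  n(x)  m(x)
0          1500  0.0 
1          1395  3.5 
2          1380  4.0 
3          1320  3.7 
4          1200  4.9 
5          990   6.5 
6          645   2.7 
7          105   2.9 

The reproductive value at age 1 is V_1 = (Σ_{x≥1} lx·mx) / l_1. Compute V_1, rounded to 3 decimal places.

21.253

lx = nx/n0 = nx/1500: 1, 0.93, 0.92, 0.88, 0.8, 0.66, 0.43, 0.07
lx·mx for x ≥ 1: 3.255, 3.68, 3.256, 3.92, 4.29, 1.161, 0.203 → sum = 19.765
V_1 = 19.765 / l_1 = 19.765 / 0.93 = 21.252688… → 21.253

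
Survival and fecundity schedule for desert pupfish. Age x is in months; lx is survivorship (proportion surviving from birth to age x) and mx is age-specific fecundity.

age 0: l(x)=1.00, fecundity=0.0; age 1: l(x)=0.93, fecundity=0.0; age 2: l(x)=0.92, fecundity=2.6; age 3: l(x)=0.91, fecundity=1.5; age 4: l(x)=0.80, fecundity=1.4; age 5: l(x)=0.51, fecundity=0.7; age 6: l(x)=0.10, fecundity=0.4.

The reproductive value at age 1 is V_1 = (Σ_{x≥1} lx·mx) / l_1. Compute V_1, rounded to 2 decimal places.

lx·mx for x ≥ 1: 0, 2.392, 1.365, 1.12, 0.357, 0.04 → sum = 5.274
V_1 = 5.274 / l_1 = 5.274 / 0.93 = 5.670968… → 5.67

5.67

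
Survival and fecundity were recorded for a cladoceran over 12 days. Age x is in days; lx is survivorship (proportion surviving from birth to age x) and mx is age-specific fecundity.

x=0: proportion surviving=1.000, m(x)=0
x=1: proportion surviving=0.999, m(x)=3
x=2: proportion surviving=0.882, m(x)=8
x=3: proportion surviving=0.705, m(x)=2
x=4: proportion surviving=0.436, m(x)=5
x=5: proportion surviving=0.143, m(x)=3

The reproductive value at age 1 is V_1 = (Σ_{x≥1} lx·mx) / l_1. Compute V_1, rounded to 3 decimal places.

lx·mx for x ≥ 1: 2.997, 7.056, 1.41, 2.18, 0.429 → sum = 14.072
V_1 = 14.072 / l_1 = 14.072 / 0.999 = 14.086086… → 14.086

14.086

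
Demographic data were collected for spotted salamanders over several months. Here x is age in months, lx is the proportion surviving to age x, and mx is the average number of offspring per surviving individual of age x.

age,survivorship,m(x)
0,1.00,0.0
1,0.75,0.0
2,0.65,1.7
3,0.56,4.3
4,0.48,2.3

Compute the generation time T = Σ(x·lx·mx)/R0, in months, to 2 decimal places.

3.00

lx·mx: 0, 0, 1.105, 2.408, 1.104 → R0 = 4.617
x·lx·mx: 0, 0, 2.21, 7.224, 4.416 → Σ = 13.85
T = 13.85 / 4.617 = 2.999783… → 3.00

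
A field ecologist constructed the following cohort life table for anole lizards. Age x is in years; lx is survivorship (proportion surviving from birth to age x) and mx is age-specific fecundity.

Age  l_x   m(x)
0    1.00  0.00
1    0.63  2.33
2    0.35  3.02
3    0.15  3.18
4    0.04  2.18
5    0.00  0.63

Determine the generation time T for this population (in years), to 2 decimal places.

1.74

lx·mx: 0, 1.4679, 1.057, 0.477, 0.0872, 0 → R0 = 3.0891
x·lx·mx: 0, 1.4679, 2.114, 1.431, 0.3488, 0 → Σ = 5.3617
T = 5.3617 / 3.0891 = 1.735684… → 1.74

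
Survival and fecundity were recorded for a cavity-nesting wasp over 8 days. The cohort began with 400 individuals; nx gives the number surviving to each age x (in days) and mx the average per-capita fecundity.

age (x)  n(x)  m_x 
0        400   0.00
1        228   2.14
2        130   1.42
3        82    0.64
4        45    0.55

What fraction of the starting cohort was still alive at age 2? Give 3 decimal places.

0.325

l_2 = n_2/n_0 = 130/400 = 0.325 → 0.325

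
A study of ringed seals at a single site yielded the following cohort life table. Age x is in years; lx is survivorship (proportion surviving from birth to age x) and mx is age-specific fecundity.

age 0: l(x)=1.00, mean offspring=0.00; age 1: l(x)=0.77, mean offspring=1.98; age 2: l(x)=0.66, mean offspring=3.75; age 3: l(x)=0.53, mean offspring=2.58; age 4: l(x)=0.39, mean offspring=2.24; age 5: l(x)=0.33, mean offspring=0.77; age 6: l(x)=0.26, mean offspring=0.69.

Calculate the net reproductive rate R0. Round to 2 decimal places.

6.67

lx·mx by age: 0, 1.5246, 2.475, 1.3674, 0.8736, 0.2541, 0.1794
R0 = Σ lx·mx = 6.6741 → 6.67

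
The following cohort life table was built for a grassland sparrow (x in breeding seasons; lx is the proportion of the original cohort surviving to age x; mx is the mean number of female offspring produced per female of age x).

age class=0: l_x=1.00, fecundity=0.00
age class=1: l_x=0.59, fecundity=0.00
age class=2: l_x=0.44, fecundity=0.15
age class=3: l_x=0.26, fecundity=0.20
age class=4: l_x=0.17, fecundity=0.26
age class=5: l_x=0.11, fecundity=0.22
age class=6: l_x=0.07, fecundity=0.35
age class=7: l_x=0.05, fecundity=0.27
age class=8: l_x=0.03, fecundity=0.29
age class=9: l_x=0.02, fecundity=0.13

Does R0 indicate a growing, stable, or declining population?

R0 = Σ lx·mx = 0 + 0 + 0.066 + 0.052 + 0.0442 + 0.0242 + 0.0245 + 0.0135 + 0.0087 + 0.0026 = 0.2357
R0 < 1, so the population is declining.

declining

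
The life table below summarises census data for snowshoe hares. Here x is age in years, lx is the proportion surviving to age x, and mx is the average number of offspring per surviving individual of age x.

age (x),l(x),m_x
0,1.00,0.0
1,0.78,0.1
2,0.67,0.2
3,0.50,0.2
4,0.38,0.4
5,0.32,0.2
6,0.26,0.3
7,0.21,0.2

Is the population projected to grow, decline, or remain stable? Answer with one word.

declining

R0 = Σ lx·mx = 0 + 0.078 + 0.134 + 0.1 + 0.152 + 0.064 + 0.078 + 0.042 = 0.648
R0 < 1, so the population is declining.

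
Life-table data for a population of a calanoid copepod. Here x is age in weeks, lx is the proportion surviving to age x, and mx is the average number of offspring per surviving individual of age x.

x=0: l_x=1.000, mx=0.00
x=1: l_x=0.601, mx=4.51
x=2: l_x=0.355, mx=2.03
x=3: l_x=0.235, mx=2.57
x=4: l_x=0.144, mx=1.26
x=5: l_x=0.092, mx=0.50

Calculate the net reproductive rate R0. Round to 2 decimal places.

4.26

lx·mx by age: 0, 2.71051, 0.72065, 0.60395, 0.18144, 0.046
R0 = Σ lx·mx = 4.26255 → 4.26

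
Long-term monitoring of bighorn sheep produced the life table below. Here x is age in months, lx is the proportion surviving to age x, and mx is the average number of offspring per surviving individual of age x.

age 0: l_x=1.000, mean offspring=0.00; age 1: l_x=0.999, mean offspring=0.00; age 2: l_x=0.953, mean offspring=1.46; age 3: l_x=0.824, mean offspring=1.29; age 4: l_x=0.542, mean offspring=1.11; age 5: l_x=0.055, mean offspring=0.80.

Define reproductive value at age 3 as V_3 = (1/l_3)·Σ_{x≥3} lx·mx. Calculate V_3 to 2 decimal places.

lx·mx for x ≥ 3: 1.06296, 0.60162, 0.044 → sum = 1.70858
V_3 = 1.70858 / l_3 = 1.70858 / 0.824 = 2.073519… → 2.07

2.07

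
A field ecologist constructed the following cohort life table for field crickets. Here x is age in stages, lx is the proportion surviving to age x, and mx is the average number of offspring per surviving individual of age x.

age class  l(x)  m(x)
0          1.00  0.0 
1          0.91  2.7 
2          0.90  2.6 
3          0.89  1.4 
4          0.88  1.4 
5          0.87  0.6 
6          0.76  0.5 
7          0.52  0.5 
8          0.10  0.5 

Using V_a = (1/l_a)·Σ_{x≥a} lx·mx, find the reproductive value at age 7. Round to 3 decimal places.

lx·mx for x ≥ 7: 0.26, 0.05 → sum = 0.31
V_7 = 0.31 / l_7 = 0.31 / 0.52 = 0.596154… → 0.596

0.596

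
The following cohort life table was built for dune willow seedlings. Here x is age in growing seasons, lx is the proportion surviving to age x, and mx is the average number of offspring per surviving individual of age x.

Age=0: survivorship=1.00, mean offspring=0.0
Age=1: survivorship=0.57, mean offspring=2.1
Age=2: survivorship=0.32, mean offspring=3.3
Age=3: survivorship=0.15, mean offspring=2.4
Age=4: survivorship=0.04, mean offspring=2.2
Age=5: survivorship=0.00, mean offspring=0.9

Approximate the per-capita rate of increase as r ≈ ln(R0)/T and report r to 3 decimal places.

R0 = Σ lx·mx = 0 + 1.197 + 1.056 + 0.36 + 0.088 + 0 = 2.701
Σ x·lx·mx = 4.741; T = 4.741/2.701 = 1.75528…
r ≈ ln(R0)/T = ln(2.701)/1.75528… = 0.56608… → 0.566

0.566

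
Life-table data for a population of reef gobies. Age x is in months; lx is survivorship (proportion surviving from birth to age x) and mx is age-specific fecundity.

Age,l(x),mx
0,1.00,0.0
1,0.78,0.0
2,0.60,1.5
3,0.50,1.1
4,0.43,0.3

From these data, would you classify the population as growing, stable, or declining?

growing

R0 = Σ lx·mx = 0 + 0 + 0.9 + 0.55 + 0.129 = 1.579
R0 > 1, so the population is growing.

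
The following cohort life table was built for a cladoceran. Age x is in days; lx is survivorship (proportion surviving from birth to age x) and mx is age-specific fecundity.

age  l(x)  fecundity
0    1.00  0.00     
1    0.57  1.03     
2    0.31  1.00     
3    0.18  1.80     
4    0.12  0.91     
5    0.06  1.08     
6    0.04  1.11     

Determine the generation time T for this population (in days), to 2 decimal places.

2.23

lx·mx: 0, 0.5871, 0.31, 0.324, 0.1092, 0.0648, 0.0444 → R0 = 1.4395
x·lx·mx: 0, 0.5871, 0.62, 0.972, 0.4368, 0.324, 0.2664 → Σ = 3.2063
T = 3.2063 / 1.4395 = 2.227371… → 2.23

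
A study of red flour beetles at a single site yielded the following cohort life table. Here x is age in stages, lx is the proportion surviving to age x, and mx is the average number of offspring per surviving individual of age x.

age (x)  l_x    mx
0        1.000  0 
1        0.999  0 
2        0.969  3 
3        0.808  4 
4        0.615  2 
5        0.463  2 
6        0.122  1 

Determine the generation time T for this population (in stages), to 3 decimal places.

lx·mx: 0, 0, 2.907, 3.232, 1.23, 0.926, 0.122 → R0 = 8.417
x·lx·mx: 0, 0, 5.814, 9.696, 4.92, 4.63, 0.732 → Σ = 25.792
T = 25.792 / 8.417 = 3.064275… → 3.064

3.064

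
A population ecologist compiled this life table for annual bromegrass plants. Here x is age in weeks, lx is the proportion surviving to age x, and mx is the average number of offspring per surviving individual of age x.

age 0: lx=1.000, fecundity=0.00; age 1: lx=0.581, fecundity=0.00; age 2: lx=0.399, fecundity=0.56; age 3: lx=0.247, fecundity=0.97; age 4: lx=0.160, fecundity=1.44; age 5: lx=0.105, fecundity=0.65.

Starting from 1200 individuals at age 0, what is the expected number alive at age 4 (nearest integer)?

192

Expected survivors = N0 · l_4 = 1200 × 0.160 = 192 → 192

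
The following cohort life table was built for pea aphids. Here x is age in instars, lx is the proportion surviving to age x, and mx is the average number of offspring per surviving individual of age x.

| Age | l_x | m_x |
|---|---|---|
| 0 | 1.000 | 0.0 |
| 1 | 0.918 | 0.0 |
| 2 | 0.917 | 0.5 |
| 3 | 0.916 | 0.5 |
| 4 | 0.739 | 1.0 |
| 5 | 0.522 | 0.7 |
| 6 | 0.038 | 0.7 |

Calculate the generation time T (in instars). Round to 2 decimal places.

3.53

lx·mx: 0, 0, 0.4585, 0.458, 0.739, 0.3654, 0.0266 → R0 = 2.0475
x·lx·mx: 0, 0, 0.917, 1.374, 2.956, 1.827, 0.1596 → Σ = 7.2336
T = 7.2336 / 2.0475 = 3.532894… → 3.53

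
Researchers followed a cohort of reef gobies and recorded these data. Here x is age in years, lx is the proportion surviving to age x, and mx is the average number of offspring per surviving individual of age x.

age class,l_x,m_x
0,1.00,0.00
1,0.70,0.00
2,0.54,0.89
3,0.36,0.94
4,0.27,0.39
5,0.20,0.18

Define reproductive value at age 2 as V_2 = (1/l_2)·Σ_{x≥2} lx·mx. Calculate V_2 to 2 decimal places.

lx·mx for x ≥ 2: 0.4806, 0.3384, 0.1053, 0.036 → sum = 0.9603
V_2 = 0.9603 / l_2 = 0.9603 / 0.54 = 1.778333… → 1.78

1.78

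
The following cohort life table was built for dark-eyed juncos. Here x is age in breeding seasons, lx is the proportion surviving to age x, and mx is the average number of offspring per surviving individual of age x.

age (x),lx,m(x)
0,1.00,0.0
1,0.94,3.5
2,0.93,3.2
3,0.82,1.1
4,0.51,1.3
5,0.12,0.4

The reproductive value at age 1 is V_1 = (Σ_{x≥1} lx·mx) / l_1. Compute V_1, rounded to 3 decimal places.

8.382

lx·mx for x ≥ 1: 3.29, 2.976, 0.902, 0.663, 0.048 → sum = 7.879
V_1 = 7.879 / l_1 = 7.879 / 0.94 = 8.381915… → 8.382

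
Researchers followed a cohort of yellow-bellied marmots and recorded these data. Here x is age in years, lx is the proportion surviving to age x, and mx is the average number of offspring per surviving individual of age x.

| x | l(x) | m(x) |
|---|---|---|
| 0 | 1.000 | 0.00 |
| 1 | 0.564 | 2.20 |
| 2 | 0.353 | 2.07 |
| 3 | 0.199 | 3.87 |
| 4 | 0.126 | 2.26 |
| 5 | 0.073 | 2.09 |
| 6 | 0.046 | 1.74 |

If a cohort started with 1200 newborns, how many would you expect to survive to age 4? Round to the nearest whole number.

Expected survivors = N0 · l_4 = 1200 × 0.126 = 151.2 → 151

151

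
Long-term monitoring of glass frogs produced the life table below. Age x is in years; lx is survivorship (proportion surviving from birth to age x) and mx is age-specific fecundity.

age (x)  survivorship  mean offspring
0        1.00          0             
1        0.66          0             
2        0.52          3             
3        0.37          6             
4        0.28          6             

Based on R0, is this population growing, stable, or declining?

R0 = Σ lx·mx = 0 + 0 + 1.56 + 2.22 + 1.68 = 5.46
R0 > 1, so the population is growing.

growing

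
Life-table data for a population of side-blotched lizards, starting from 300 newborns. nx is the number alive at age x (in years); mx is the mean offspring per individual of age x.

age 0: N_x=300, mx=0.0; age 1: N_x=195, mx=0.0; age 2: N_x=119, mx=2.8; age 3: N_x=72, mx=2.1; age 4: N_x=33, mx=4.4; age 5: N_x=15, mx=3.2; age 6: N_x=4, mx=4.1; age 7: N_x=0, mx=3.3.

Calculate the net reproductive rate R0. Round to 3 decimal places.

lx = nx/n0 = nx/300: 1, 0.65, 0.39667…, 0.24, 0.11, 0.05, 0.01333…, 0
lx·mx by age: 0, 0, 1.110667…, 0.504, 0.484, 0.16, 0.054667…, 0
R0 = Σ lx·mx = 2.313333… → 2.313

2.313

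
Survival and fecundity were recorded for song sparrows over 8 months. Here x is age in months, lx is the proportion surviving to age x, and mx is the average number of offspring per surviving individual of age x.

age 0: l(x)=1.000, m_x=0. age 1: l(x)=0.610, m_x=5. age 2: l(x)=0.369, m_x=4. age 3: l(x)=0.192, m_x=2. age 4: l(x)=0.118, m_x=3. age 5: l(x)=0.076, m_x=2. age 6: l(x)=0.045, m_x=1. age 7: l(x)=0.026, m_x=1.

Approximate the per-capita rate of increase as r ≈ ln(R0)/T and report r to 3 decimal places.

0.955

R0 = Σ lx·mx = 0 + 3.05 + 1.476 + 0.384 + 0.354 + 0.152 + 0.045 + 0.026 = 5.487
Σ x·lx·mx = 9.782; T = 9.782/5.487 = 1.78276…
r ≈ ln(R0)/T = ln(5.487)/1.78276… = 0.95491… → 0.955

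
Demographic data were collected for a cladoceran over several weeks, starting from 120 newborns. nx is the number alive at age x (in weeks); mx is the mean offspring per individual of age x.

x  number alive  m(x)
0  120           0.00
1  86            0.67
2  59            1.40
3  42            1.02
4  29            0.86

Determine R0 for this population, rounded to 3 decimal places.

1.733

lx = nx/n0 = nx/120: 1, 0.71667…, 0.49167…, 0.35, 0.24167…
lx·mx by age: 0, 0.480167…, 0.688333…, 0.357, 0.207833…
R0 = Σ lx·mx = 1.733333… → 1.733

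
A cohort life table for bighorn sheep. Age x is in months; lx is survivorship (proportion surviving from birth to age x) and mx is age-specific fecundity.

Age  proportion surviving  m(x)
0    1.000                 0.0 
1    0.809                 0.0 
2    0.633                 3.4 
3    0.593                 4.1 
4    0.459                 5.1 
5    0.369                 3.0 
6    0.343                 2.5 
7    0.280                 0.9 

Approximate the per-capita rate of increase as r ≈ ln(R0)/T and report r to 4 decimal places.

R0 = Σ lx·mx = 0 + 0 + 2.1522 + 2.4313 + 2.3409 + 1.107 + 0.8575 + 0.252 = 9.1409
Σ x·lx·mx = 33.4059; T = 33.4059/9.1409 = 3.65455…
r ≈ ln(R0)/T = ln(9.1409)/3.65455… = 0.60548… → 0.6055

0.6055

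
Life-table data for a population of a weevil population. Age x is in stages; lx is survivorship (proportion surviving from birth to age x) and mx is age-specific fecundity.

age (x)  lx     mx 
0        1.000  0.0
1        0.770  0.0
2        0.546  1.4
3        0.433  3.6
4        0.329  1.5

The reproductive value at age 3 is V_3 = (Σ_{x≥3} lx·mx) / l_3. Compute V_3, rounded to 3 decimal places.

4.740

lx·mx for x ≥ 3: 1.5588, 0.4935 → sum = 2.0523
V_3 = 2.0523 / l_3 = 2.0523 / 0.433 = 4.739723… → 4.740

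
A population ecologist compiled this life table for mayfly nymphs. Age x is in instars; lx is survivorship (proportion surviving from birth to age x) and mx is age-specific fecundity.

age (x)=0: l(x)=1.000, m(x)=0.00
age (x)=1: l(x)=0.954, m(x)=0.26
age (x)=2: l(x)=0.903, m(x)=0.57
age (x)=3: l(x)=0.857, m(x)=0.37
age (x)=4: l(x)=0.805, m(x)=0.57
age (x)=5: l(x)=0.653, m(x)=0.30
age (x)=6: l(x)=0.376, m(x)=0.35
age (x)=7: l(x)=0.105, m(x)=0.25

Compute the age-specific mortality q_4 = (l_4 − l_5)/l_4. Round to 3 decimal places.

q_4 = (l_4 − l_5) / l_4 = (0.805 − 0.653) / 0.805
     = 0.152 / 0.805 = 0.18882… → 0.189

0.189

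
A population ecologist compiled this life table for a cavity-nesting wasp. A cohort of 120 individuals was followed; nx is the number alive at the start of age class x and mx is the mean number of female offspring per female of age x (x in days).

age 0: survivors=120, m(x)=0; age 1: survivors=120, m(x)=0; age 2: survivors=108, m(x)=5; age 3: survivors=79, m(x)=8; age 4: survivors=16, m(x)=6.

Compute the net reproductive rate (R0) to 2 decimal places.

lx = nx/n0 = nx/120: 1, 1, 0.9, 0.65833…, 0.13333…
lx·mx by age: 0, 0, 4.5, 5.266667…, 0.8…
R0 = Σ lx·mx = 10.566667… → 10.57

10.57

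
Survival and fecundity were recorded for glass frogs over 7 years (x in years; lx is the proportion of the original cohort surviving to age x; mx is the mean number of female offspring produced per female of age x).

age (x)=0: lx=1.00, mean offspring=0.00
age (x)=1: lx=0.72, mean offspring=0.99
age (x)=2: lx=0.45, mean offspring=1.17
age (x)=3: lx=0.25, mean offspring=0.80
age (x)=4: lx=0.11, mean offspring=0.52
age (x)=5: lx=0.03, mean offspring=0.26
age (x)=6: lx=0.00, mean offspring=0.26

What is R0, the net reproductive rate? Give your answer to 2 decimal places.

lx·mx by age: 0, 0.7128, 0.5265, 0.2, 0.0572, 0.0078, 0
R0 = Σ lx·mx = 1.5043 → 1.50

1.50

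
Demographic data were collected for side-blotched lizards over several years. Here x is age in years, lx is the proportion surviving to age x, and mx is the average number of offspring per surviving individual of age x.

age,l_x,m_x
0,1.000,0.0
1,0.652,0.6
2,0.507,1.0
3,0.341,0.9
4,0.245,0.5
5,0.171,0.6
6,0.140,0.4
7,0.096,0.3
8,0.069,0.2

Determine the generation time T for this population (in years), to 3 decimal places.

2.601

lx·mx: 0, 0.3912, 0.507, 0.3069, 0.1225, 0.1026, 0.056, 0.0288, 0.0138 → R0 = 1.5288
x·lx·mx: 0, 0.3912, 1.014, 0.9207, 0.49, 0.513, 0.336, 0.2016, 0.1104 → Σ = 3.9769
T = 3.9769 / 1.5288 = 2.601321… → 2.601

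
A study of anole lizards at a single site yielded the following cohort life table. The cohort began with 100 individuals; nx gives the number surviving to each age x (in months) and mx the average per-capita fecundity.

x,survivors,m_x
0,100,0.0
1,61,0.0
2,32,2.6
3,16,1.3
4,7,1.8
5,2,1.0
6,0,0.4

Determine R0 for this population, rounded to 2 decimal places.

lx = nx/n0 = nx/100: 1, 0.61, 0.32, 0.16, 0.07, 0.02, 0
lx·mx by age: 0, 0, 0.832, 0.208, 0.126, 0.02, 0
R0 = Σ lx·mx = 1.186 → 1.19

1.19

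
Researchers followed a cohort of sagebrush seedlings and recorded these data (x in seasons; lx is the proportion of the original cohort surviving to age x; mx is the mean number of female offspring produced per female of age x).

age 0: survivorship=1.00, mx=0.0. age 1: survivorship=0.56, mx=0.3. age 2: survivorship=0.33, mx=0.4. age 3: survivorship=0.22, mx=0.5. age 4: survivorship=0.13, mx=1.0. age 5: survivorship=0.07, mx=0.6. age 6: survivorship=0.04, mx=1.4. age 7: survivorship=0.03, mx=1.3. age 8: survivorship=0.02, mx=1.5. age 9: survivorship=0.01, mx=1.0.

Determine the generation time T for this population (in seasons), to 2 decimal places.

lx·mx: 0, 0.168, 0.132, 0.11, 0.13, 0.042, 0.056, 0.039, 0.03, 0.01 → R0 = 0.717
x·lx·mx: 0, 0.168, 0.264, 0.33, 0.52, 0.21, 0.336, 0.273, 0.24, 0.09 → Σ = 2.431
T = 2.431 / 0.717 = 3.390516… → 3.39

3.39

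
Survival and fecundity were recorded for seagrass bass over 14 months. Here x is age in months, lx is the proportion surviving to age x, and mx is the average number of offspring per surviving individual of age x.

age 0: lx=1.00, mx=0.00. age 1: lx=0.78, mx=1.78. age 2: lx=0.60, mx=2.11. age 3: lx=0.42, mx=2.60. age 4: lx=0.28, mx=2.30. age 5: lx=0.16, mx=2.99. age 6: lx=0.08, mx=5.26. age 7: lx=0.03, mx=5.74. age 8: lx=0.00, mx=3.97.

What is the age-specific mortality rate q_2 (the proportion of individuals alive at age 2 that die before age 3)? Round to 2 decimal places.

q_2 = (l_2 − l_3) / l_2 = (0.6 − 0.42) / 0.6
     = 0.18 / 0.6 = 0.3 → 0.30

0.30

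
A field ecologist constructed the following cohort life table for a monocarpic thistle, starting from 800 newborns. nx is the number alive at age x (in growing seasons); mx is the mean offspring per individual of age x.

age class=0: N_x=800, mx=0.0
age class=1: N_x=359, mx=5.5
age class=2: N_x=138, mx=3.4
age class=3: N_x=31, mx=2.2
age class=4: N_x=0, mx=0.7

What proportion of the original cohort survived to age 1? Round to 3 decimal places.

l_1 = n_1/n_0 = 359/800 = 0.44875 → 0.449

0.449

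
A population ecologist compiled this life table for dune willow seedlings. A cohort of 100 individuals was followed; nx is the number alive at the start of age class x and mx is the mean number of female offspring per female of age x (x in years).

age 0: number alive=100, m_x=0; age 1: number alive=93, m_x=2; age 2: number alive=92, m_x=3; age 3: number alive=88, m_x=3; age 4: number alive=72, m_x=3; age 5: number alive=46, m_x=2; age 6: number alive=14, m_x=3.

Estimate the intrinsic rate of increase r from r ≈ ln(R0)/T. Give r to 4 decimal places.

lx = nx/n0 = nx/100: 1, 0.93, 0.92, 0.88, 0.72, 0.46, 0.14
R0 = Σ lx·mx = 0 + 1.86 + 2.76 + 2.64 + 2.16 + 0.92 + 0.42 = 10.76
Σ x·lx·mx = 31.06; T = 31.06/10.76 = 2.88662…
r ≈ ln(R0)/T = ln(10.76)/2.88662… = 0.823052… → 0.8231

0.8231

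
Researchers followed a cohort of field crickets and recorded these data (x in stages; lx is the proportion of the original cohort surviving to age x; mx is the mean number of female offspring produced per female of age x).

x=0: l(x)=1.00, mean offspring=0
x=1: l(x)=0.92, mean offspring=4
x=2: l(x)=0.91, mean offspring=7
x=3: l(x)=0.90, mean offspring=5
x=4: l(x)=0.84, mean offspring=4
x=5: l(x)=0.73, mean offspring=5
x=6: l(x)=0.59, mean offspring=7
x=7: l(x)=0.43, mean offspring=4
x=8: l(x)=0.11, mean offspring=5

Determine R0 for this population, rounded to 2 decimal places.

27.96

lx·mx by age: 0, 3.68, 6.37, 4.5, 3.36, 3.65, 4.13, 1.72, 0.55
R0 = Σ lx·mx = 27.96 → 27.96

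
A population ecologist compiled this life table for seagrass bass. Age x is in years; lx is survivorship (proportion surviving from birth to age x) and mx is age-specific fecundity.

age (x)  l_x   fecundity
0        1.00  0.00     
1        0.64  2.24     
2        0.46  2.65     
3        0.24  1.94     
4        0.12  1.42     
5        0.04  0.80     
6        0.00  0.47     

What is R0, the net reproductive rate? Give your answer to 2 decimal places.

lx·mx by age: 0, 1.4336, 1.219, 0.4656, 0.1704, 0.032, 0
R0 = Σ lx·mx = 3.3206 → 3.32

3.32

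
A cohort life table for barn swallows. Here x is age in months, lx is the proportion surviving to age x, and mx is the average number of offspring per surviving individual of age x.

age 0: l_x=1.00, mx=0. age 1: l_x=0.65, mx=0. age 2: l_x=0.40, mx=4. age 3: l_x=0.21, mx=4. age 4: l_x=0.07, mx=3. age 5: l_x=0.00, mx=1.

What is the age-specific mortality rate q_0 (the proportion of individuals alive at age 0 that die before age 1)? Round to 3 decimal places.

q_0 = (l_0 − l_1) / l_0 = (1 − 0.65) / 1
     = 0.35 / 1 = 0.35 → 0.350

0.350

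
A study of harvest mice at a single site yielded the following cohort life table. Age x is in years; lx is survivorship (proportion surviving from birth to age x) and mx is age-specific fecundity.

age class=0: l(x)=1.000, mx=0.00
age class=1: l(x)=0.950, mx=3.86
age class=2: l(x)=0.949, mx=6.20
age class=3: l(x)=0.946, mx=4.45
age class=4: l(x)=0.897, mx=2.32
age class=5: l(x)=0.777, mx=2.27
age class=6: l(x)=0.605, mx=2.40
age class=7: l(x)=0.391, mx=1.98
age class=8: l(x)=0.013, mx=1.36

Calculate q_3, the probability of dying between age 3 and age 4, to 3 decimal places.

q_3 = (l_3 − l_4) / l_3 = (0.946 − 0.897) / 0.946
     = 0.049 / 0.946 = 0.051797… → 0.052

0.052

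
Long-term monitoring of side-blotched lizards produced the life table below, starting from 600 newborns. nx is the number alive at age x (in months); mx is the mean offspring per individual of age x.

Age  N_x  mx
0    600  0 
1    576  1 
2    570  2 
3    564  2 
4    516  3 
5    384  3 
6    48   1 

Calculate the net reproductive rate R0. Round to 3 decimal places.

lx = nx/n0 = nx/600: 1, 0.96, 0.95, 0.94, 0.86, 0.64, 0.08
lx·mx by age: 0, 0.96, 1.9, 1.88, 2.58, 1.92, 0.08
R0 = Σ lx·mx = 9.32 → 9.320

9.320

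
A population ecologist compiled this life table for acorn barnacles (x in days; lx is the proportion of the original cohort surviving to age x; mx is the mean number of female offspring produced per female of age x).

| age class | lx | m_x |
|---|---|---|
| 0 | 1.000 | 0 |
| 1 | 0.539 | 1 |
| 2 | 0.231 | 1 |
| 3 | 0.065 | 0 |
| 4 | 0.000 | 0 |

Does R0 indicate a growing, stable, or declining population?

declining

R0 = Σ lx·mx = 0 + 0.539 + 0.231 + 0 + 0 = 0.77
R0 < 1, so the population is declining.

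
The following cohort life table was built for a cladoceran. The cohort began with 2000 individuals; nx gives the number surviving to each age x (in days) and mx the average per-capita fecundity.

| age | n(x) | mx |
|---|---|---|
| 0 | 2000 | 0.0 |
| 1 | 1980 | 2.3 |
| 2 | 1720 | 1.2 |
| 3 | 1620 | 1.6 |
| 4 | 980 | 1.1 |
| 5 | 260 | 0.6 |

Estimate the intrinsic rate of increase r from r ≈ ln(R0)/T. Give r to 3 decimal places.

lx = nx/n0 = nx/2000: 1, 0.99, 0.86, 0.81, 0.49, 0.13
R0 = Σ lx·mx = 0 + 2.277 + 1.032 + 1.296 + 0.539 + 0.078 = 5.222
Σ x·lx·mx = 10.775; T = 10.775/5.222 = 2.06339…
r ≈ ln(R0)/T = ln(5.222)/2.06339… = 0.80105… → 0.801

0.801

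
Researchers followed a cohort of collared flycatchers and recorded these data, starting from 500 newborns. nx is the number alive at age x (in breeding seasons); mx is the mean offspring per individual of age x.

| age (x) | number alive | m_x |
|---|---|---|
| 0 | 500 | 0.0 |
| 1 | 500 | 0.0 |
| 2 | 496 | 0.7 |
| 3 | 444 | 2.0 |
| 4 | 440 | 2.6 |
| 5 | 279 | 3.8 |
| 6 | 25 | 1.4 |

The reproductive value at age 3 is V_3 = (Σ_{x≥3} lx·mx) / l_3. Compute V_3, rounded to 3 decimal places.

lx = nx/n0 = nx/500: 1, 1, 0.992, 0.888, 0.88, 0.558, 0.05
lx·mx for x ≥ 3: 1.776, 2.288, 2.1204, 0.07 → sum = 6.2544
V_3 = 6.2544 / l_3 = 6.2544 / 0.888 = 7.043243… → 7.043

7.043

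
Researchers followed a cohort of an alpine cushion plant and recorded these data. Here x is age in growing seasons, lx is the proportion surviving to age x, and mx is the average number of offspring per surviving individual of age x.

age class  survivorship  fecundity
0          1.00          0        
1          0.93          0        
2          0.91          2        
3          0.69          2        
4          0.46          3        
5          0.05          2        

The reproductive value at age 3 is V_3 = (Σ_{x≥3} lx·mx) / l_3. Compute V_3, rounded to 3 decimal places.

lx·mx for x ≥ 3: 1.38, 1.38, 0.1 → sum = 2.86
V_3 = 2.86 / l_3 = 2.86 / 0.69 = 4.144928… → 4.145

4.145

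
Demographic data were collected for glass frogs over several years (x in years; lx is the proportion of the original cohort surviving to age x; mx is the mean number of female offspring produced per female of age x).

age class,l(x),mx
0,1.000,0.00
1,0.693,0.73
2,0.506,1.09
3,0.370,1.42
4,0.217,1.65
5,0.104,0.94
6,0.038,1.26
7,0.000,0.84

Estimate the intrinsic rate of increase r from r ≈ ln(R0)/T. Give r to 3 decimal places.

R0 = Σ lx·mx = 0 + 0.50589 + 0.55154 + 0.5254 + 0.35805 + 0.09776 + 0.04788 + 0 = 2.08652
Σ x·lx·mx = 5.39345; T = 5.39345/2.08652 = 2.5849…
r ≈ ln(R0)/T = ln(2.08652)/2.5849… = 0.28454… → 0.285

0.285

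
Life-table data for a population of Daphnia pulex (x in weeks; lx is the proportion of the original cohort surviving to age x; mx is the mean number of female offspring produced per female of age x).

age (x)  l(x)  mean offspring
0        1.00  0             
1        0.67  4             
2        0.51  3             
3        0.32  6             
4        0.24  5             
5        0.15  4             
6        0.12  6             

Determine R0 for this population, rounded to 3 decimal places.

lx·mx by age: 0, 2.68, 1.53, 1.92, 1.2, 0.6, 0.72
R0 = Σ lx·mx = 8.65 → 8.650

8.650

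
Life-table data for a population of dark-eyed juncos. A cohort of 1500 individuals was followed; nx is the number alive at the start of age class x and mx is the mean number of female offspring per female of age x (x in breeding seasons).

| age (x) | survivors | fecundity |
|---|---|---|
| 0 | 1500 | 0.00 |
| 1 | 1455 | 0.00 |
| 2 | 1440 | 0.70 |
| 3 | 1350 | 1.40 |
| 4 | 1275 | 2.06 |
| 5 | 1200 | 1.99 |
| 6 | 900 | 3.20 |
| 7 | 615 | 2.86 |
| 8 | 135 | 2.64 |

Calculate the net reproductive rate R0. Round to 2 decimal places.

8.61

lx = nx/n0 = nx/1500: 1, 0.97, 0.96, 0.9, 0.85, 0.8, 0.6, 0.41, 0.09
lx·mx by age: 0, 0, 0.672, 1.26, 1.751, 1.592, 1.92, 1.1726, 0.2376
R0 = Σ lx·mx = 8.6052 → 8.61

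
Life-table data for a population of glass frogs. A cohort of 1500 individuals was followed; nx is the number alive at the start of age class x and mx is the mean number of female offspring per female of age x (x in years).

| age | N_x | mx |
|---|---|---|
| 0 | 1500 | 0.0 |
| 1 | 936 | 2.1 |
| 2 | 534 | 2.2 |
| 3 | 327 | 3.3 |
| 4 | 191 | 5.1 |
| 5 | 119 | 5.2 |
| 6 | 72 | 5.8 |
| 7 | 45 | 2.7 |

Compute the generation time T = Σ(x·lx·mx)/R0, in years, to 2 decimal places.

2.82

lx = nx/n0 = nx/1500: 1, 0.624, 0.356, 0.218, 0.12733…, 0.07933…, 0.048, 0.03
lx·mx: 0, 1.3104, 0.7832, 0.7194, 0.6494…, 0.412533…, 0.2784, 0.081 → R0 = 4.234333…
x·lx·mx: 0, 1.3104, 1.5664, 2.1582, 2.5976…, 2.062667…, 1.6704, 0.567 → Σ = 11.932667…
T = 11.932667… / 4.234333… = 2.818074… → 2.82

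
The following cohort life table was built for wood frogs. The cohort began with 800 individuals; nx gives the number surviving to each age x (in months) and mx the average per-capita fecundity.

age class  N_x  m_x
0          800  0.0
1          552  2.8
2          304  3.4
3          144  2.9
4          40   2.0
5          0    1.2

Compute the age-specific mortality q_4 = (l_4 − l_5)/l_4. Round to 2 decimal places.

lx = nx/n0 = nx/800: 1, 0.69, 0.38, 0.18, 0.05, 0
q_4 = (l_4 − l_5) / l_4 = (0.05 − 0) / 0.05
     = 0.05 / 0.05 = 1 → 1.00

1.00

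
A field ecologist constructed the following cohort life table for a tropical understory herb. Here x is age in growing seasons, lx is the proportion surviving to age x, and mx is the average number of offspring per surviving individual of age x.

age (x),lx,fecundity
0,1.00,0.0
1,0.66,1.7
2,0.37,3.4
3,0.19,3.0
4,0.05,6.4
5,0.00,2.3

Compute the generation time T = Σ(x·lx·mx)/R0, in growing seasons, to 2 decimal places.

2.03

lx·mx: 0, 1.122, 1.258, 0.57, 0.32, 0 → R0 = 3.27
x·lx·mx: 0, 1.122, 2.516, 1.71, 1.28, 0 → Σ = 6.628
T = 6.628 / 3.27 = 2.026911… → 2.03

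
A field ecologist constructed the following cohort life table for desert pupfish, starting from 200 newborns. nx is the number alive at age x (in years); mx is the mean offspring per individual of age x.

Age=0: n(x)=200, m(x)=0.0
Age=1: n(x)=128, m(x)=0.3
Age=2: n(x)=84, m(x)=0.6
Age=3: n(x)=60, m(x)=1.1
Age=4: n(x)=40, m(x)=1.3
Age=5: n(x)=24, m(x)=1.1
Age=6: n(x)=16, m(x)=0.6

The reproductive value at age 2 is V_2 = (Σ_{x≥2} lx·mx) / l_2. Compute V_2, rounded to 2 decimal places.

lx = nx/n0 = nx/200: 1, 0.64, 0.42, 0.3, 0.2, 0.12, 0.08
lx·mx for x ≥ 2: 0.252, 0.33, 0.26, 0.132, 0.048 → sum = 1.022
V_2 = 1.022 / l_2 = 1.022 / 0.42 = 2.433333… → 2.43

2.43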